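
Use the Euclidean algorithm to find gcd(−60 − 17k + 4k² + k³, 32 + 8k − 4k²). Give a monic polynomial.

By polynomial division,
  k³ + 4k² − 17k − 60 = (−(1/4)k − 3/2)(−4k² + 8k + 32) + (3k − 12)
  −4k² + 8k + 32 = (−(4/3)k − 8/3)(3k − 12) + (0)
Last nonzero remainder: 3k − 12. Dividing through by 3 gives the monic gcd k − 4.

−4 + k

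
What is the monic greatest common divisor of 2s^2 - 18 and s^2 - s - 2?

1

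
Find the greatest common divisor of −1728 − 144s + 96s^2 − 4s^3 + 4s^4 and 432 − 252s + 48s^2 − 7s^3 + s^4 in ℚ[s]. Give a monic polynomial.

−144 + 36s − 4s^2 + s^3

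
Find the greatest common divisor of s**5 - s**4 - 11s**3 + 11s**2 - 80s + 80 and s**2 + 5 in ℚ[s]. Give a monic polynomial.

Euclidean algorithm in ℚ[s]:
  s**5 - s**4 - 11s**3 + 11s**2 - 80s + 80 = (s**3 - s**2 - 16s + 16)(s**2 + 5) + (0)
The last nonzero remainder s**2 + 5 is already monic.

s**2 + 5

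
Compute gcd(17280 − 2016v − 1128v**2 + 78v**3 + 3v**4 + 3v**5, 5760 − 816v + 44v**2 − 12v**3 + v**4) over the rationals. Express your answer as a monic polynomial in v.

72 + 6v + v**2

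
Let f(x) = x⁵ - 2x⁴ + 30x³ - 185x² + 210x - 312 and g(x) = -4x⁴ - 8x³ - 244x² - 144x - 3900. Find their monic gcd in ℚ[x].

x² + 3x + 39

Euclidean algorithm in ℚ[x]:
  x⁵ - 2x⁴ + 30x³ - 185x² + 210x - 312 = (-(1/4)x + 1)(-4x⁴ - 8x³ - 244x² - 144x - 3900) + (-23x³ + 23x² - 621x + 3588)
  -4x⁴ - 8x³ - 244x² - 144x - 3900 = ((4/23)x + 12/23)(-23x³ + 23x² - 621x + 3588) + (-148x² - 444x - 5772)
  -23x³ + 23x² - 621x + 3588 = ((23/148)x - 23/37)(-148x² - 444x - 5772) + (0)
Last nonzero remainder: -148x² - 444x - 5772. Dividing through by -148 gives the monic gcd x² + 3x + 39.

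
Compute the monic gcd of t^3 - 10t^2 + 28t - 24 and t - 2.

By polynomial division,
  t^3 - 10t^2 + 28t - 24 = (t^2 - 8t + 12)(t - 2) + (0)
The last nonzero remainder t - 2 is already monic.

t - 2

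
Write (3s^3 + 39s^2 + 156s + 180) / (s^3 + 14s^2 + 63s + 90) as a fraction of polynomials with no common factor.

Apply the Euclidean algorithm:
  3s^3 + 39s^2 + 156s + 180 = (3)(s^3 + 14s^2 + 63s + 90) + (-3s^2 - 33s - 90)
  s^3 + 14s^2 + 63s + 90 = (-(1/3)s - 1)(-3s^2 - 33s - 90) + (0)
Last nonzero remainder: -3s^2 - 33s - 90. Dividing through by -3 gives the monic gcd s^2 + 11s + 30.
Cancel s^2 + 11s + 30 from numerator and denominator to get the reduced form.

(3s + 6)/(s + 3)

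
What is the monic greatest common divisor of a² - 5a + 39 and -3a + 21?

By polynomial division,
  a² - 5a + 39 = (-(1/3)a - 2/3)(-3a + 21) + (53)
  -3a + 21 = (-(3/53)a + 21/53)(53) + (0)
The last nonzero remainder is the constant 53, so the polynomials are coprime and gcd = 1.

1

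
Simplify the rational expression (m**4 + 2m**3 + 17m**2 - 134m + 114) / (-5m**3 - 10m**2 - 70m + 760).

(-m**2 + 4m - 3)/(5m - 20)

By polynomial division,
  m**4 + 2m**3 + 17m**2 - 134m + 114 = (-(1/5)m)(-5m**3 - 10m**2 - 70m + 760) + (3m**2 + 18m + 114)
  -5m**3 - 10m**2 - 70m + 760 = (-(5/3)m + 20/3)(3m**2 + 18m + 114) + (0)
Last nonzero remainder: 3m**2 + 18m + 114. Dividing through by 3 gives the monic gcd m**2 + 6m + 38.
Cancel m**2 + 6m + 38 from numerator and denominator to get the reduced form.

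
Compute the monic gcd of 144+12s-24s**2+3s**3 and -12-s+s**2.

-4+s

Euclidean algorithm in ℚ[s]:
  3s**3-24s**2+12s+144 = (3s-21)(s**2-s-12) + (27s-108)
  s**2-s-12 = ((1/27)s+1/9)(27s-108) + (0)
Last nonzero remainder: 27s-108. Dividing through by 27 gives the monic gcd s-4.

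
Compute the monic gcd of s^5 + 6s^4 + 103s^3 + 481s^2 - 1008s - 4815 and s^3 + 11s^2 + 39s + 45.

s^2 + 8s + 15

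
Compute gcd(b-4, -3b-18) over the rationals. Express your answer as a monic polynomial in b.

Euclidean algorithm in ℚ[b]:
  b-4 = (-1/3)(-3b-18) + (-10)
  -3b-18 = ((3/10)b+9/5)(-10) + (0)
The last nonzero remainder is the constant -10, so the polynomials are coprime and gcd = 1.

1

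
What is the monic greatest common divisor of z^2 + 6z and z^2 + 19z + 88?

Repeated division with remainder:
  z^2 + 6z = (z^2 + 19z + 88) + (-13z - 88)
  z^2 + 19z + 88 = (-(1/13)z - 159/169)(-13z - 88) + (880/169)
  -13z - 88 = (-(2197/880)z - 169/10)(880/169) + (0)
The last nonzero remainder is the constant 880/169, so the polynomials are coprime and gcd = 1.

1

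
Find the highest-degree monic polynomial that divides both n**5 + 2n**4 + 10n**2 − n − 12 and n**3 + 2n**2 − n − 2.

n**2 − 1

By polynomial division,
  n**5 + 2n**4 + 10n**2 − n − 12 = (n**2 + 1)(n**3 + 2n**2 − n − 2) + (10n**2 − 10)
  n**3 + 2n**2 − n − 2 = ((1/10)n + 1/5)(10n**2 − 10) + (0)
Last nonzero remainder: 10n**2 − 10. Dividing through by 10 gives the monic gcd n**2 − 1.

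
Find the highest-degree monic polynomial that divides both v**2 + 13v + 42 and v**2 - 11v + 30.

1

Apply the Euclidean algorithm:
  v**2 + 13v + 42 = (v**2 - 11v + 30) + (24v + 12)
  v**2 - 11v + 30 = ((1/24)v - 23/48)(24v + 12) + (143/4)
  24v + 12 = ((96/143)v + 48/143)(143/4) + (0)
The last nonzero remainder is the constant 143/4, so the polynomials are coprime and gcd = 1.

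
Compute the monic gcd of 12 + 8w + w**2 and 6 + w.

By polynomial division,
  w**2 + 8w + 12 = (w + 2)(w + 6) + (0)
The last nonzero remainder w + 6 is already monic.

6 + w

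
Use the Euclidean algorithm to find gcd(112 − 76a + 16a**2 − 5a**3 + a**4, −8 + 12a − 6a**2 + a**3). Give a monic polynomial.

−2 + a

Euclidean algorithm in ℚ[a]:
  a**4 − 5a**3 + 16a**2 − 76a + 112 = (a + 1)(a**3 − 6a**2 + 12a − 8) + (10a**2 − 80a + 120)
  a**3 − 6a**2 + 12a − 8 = ((1/10)a + 1/5)(10a**2 − 80a + 120) + (16a − 32)
  10a**2 − 80a + 120 = ((5/8)a − 15/4)(16a − 32) + (0)
Last nonzero remainder: 16a − 32. Dividing through by 16 gives the monic gcd a − 2.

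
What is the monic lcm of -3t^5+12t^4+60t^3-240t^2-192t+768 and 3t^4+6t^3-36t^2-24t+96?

By polynomial division,
  -3t^5+12t^4+60t^3-240t^2-192t+768 = (-t+6)(3t^4+6t^3-36t^2-24t+96) + (-12t^3-48t^2+48t+192)
  3t^4+6t^3-36t^2-24t+96 = (-(1/4)t+1/2)(-12t^3-48t^2+48t+192) + (0)
Last nonzero remainder: -12t^3-48t^2+48t+192. Dividing through by -12 gives the monic gcd t^3+4t^2-4t-16.
Then lcm(f, g) = f·g / gcd(f, g); expanding and making the result monic gives the answer.

t^6-6t^5-12t^4+120t^3-96t^2-384t+512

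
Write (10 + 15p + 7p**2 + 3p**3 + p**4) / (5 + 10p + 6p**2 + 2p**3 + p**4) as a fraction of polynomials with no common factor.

(2 + p)/(1 + p)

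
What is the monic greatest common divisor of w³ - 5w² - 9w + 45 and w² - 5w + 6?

w - 3

Repeated division with remainder:
  w³ - 5w² - 9w + 45 = (w)(w² - 5w + 6) + (-15w + 45)
  w² - 5w + 6 = (-(1/15)w + 2/15)(-15w + 45) + (0)
Last nonzero remainder: -15w + 45. Dividing through by -15 gives the monic gcd w - 3.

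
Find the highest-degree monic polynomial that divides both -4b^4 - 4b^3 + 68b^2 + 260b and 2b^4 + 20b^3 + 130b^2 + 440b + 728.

b^2 + 6b + 13

Apply the Euclidean algorithm:
  -4b^4 - 4b^3 + 68b^2 + 260b = (-2)(2b^4 + 20b^3 + 130b^2 + 440b + 728) + (36b^3 + 328b^2 + 1140b + 1456)
  2b^4 + 20b^3 + 130b^2 + 440b + 728 = ((1/18)b + 4/81)(36b^3 + 328b^2 + 1140b + 1456) + ((4088/81)b^2 + (8176/27)b + 53144/81)
  36b^3 + 328b^2 + 1140b + 1456 = ((729/1022)b + 162/73)((4088/81)b^2 + (8176/27)b + 53144/81) + (0)
Last nonzero remainder: (4088/81)b^2 + (8176/27)b + 53144/81. Dividing through by 4088/81 gives the monic gcd b^2 + 6b + 13.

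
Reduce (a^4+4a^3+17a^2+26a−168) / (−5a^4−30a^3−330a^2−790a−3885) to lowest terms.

(−a^2−2a+8)/(5a^2+20a+185)

By polynomial division,
  a^4+4a^3+17a^2+26a−168 = (−1/5)(−5a^4−30a^3−330a^2−790a−3885) + (−2a^3−49a^2−132a−945)
  −5a^4−30a^3−330a^2−790a−3885 = ((5/2)a−185/4)(−2a^3−49a^2−132a−945) + (−(9065/4)a^2−(9065/2)a−190365/4)
  −2a^3−49a^2−132a−945 = ((8/9065)a+36/1813)(−(9065/4)a^2−(9065/2)a−190365/4) + (0)
Last nonzero remainder: −(9065/4)a^2−(9065/2)a−190365/4. Dividing through by −9065/4 gives the monic gcd a^2+2a+21.
Cancel a^2+2a+21 from numerator and denominator to get the reduced form.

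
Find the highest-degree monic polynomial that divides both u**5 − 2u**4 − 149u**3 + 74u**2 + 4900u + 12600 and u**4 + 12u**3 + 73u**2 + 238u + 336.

u**2 + 7u + 14

Euclidean algorithm in ℚ[u]:
  u**5 − 2u**4 − 149u**3 + 74u**2 + 4900u + 12600 = (u − 14)(u**4 + 12u**3 + 73u**2 + 238u + 336) + (−54u**3 + 858u**2 + 7896u + 17304)
  u**4 + 12u**3 + 73u**2 + 238u + 336 = (−(1/54)u − 251/486)(−54u**3 + 858u**2 + 7896u + 17304) + ((53650/81)u**2 + (375550/81)u + 751100/81)
  −54u**3 + 858u**2 + 7896u + 17304 = (−(2187/26825)u + 50058/26825)((53650/81)u**2 + (375550/81)u + 751100/81) + (0)
Last nonzero remainder: (53650/81)u**2 + (375550/81)u + 751100/81. Dividing through by 53650/81 gives the monic gcd u**2 + 7u + 14.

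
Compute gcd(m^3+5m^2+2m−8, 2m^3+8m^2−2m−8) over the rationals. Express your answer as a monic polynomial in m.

Repeated division with remainder:
  m^3+5m^2+2m−8 = (1/2)(2m^3+8m^2−2m−8) + (m^2+3m−4)
  2m^3+8m^2−2m−8 = (2m+2)(m^2+3m−4) + (0)
The last nonzero remainder m^2+3m−4 is already monic.

m^2+3m−4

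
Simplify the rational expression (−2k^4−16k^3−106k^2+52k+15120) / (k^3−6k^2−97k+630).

(−2k^2−10k−216)/(k−9)

Repeated division with remainder:
  −2k^4−16k^3−106k^2+52k+15120 = (−2k−28)(k^3−6k^2−97k+630) + (−468k^2−1404k+32760)
  k^3−6k^2−97k+630 = (−(1/468)k+1/52)(−468k^2−1404k+32760) + (0)
Last nonzero remainder: −468k^2−1404k+32760. Dividing through by −468 gives the monic gcd k^2+3k−70.
Cancel k^2+3k−70 from numerator and denominator to get the reduced form.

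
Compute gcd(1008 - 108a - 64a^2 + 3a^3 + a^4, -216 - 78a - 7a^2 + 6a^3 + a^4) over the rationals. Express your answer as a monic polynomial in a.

-24 + 2a + a^2

Repeated division with remainder:
  a^4 + 3a^3 - 64a^2 - 108a + 1008 = (a^4 + 6a^3 - 7a^2 - 78a - 216) + (-3a^3 - 57a^2 - 30a + 1224)
  a^4 + 6a^3 - 7a^2 - 78a - 216 = (-(1/3)a + 13/3)(-3a^3 - 57a^2 - 30a + 1224) + (230a^2 + 460a - 5520)
  -3a^3 - 57a^2 - 30a + 1224 = (-(3/230)a - 51/230)(230a^2 + 460a - 5520) + (0)
Last nonzero remainder: 230a^2 + 460a - 5520. Dividing through by 230 gives the monic gcd a^2 + 2a - 24.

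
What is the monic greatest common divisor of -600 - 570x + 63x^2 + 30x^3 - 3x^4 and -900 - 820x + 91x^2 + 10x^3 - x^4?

Repeated division with remainder:
  -3x^4 + 30x^3 + 63x^2 - 570x - 600 = (3)(-x^4 + 10x^3 + 91x^2 - 820x - 900) + (-210x^2 + 1890x + 2100)
  -x^4 + 10x^3 + 91x^2 - 820x - 900 = ((1/210)x^2 - (1/210)x - 3/7)(-210x^2 + 1890x + 2100) + (0)
Last nonzero remainder: -210x^2 + 1890x + 2100. Dividing through by -210 gives the monic gcd x^2 - 9x - 10.

-10 - 9x + x^2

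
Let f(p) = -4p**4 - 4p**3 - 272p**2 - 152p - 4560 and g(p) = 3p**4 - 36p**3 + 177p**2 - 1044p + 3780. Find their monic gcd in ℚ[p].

By polynomial division,
  -4p**4 - 4p**3 - 272p**2 - 152p - 4560 = (-4/3)(3p**4 - 36p**3 + 177p**2 - 1044p + 3780) + (-52p**3 - 36p**2 - 1544p + 480)
  3p**4 - 36p**3 + 177p**2 - 1044p + 3780 = (-(3/52)p + 495/676)(-52p**3 - 36p**2 - 1544p + 480) + ((19314/169)p**2 + (19314/169)p + 579420/169)
  -52p**3 - 36p**2 - 1544p + 480 = (-(4394/9657)p + 1352/9657)((19314/169)p**2 + (19314/169)p + 579420/169) + (0)
Last nonzero remainder: (19314/169)p**2 + (19314/169)p + 579420/169. Dividing through by 19314/169 gives the monic gcd p**2 + p + 30.

p**2 + p + 30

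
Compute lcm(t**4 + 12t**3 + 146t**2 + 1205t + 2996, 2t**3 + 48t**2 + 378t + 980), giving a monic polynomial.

t**6 + 29t**5 + 420t**4 + 4527t**3 + 33701t**2 + 135282t + 209720

By polynomial division,
  t**4 + 12t**3 + 146t**2 + 1205t + 2996 = ((1/2)t - 6)(2t**3 + 48t**2 + 378t + 980) + (245t**2 + 2983t + 8876)
  2t**3 + 48t**2 + 378t + 980 = ((2/245)t + 5794/60025)(245t**2 + 2983t + 8876) + ((1056708/60025)t + 1056708/8575)
  245t**2 + 2983t + 8876 = ((14706125/1056708)t + 19027925/264177)((1056708/60025)t + 1056708/8575) + (0)
Last nonzero remainder: (1056708/60025)t + 1056708/8575. Dividing through by 1056708/60025 gives the monic gcd t + 7.
Then lcm(f, g) = f·g / gcd(f, g); expanding and making the result monic gives the answer.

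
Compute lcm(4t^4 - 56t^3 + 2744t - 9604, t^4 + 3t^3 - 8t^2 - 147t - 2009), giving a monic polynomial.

t^6 - 11t^5 - t^4 + 112t^3 - 343t^2 + 20923t - 98441

By polynomial division,
  4t^4 - 56t^3 + 2744t - 9604 = (4)(t^4 + 3t^3 - 8t^2 - 147t - 2009) + (-68t^3 + 32t^2 + 3332t - 1568)
  t^4 + 3t^3 - 8t^2 - 147t - 2009 = (-(1/68)t - 59/1156)(-68t^3 + 32t^2 + 3332t - 1568) + ((12321/289)t^2 - 603729/289)
  -68t^3 + 32t^2 + 3332t - 1568 = (-(19652/12321)t + 9248/12321)((12321/289)t^2 - 603729/289) + (0)
Last nonzero remainder: (12321/289)t^2 - 603729/289. Dividing through by 12321/289 gives the monic gcd t^2 - 49.
Then lcm(f, g) = f·g / gcd(f, g); expanding and making the result monic gives the answer.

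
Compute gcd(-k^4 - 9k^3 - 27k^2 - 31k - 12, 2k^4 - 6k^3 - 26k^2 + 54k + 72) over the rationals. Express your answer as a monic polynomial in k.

By polynomial division,
  -k^4 - 9k^3 - 27k^2 - 31k - 12 = (-1/2)(2k^4 - 6k^3 - 26k^2 + 54k + 72) + (-12k^3 - 40k^2 - 4k + 24)
  2k^4 - 6k^3 - 26k^2 + 54k + 72 = (-(1/6)k + 19/18)(-12k^3 - 40k^2 - 4k + 24) + ((140/9)k^2 + (560/9)k + 140/3)
  -12k^3 - 40k^2 - 4k + 24 = (-(27/35)k + 18/35)((140/9)k^2 + (560/9)k + 140/3) + (0)
Last nonzero remainder: (140/9)k^2 + (560/9)k + 140/3. Dividing through by 140/9 gives the monic gcd k^2 + 4k + 3.

k^2 + 4k + 3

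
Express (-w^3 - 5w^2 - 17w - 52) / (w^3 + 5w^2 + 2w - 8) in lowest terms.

(-w^2 - w - 13)/(w^2 + w - 2)

Apply the Euclidean algorithm:
  -w^3 - 5w^2 - 17w - 52 = (-1)(w^3 + 5w^2 + 2w - 8) + (-15w - 60)
  w^3 + 5w^2 + 2w - 8 = (-(1/15)w^2 - (1/15)w + 2/15)(-15w - 60) + (0)
Last nonzero remainder: -15w - 60. Dividing through by -15 gives the monic gcd w + 4.
Cancel w + 4 from numerator and denominator to get the reduced form.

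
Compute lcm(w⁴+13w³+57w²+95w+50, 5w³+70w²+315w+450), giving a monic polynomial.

Apply the Euclidean algorithm:
  w⁴+13w³+57w²+95w+50 = ((1/5)w−1/5)(5w³+70w²+315w+450) + (8w²+68w+140)
  5w³+70w²+315w+450 = ((5/8)w+55/16)(8w²+68w+140) + (−(25/4)w−125/4)
  8w²+68w+140 = (−(32/25)w−112/25)(−(25/4)w−125/4) + (0)
Last nonzero remainder: −(25/4)w−125/4. Dividing through by −25/4 gives the monic gcd w+5.
Then lcm(f, g) = f·g / gcd(f, g); expanding and making the result monic gives the answer.

w⁶+22w⁵+192w⁴+842w³+1931w²+2160w+900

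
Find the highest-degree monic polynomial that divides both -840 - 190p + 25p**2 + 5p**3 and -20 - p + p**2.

4 + p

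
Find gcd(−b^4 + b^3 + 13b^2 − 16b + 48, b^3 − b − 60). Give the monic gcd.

Apply the Euclidean algorithm:
  −b^4 + b^3 + 13b^2 − 16b + 48 = (−b + 1)(b^3 − b − 60) + (12b^2 − 75b + 108)
  b^3 − b − 60 = ((1/12)b + 25/48)(12b^2 − 75b + 108) + ((465/16)b − 465/4)
  12b^2 − 75b + 108 = ((64/155)b − 144/155)((465/16)b − 465/4) + (0)
Last nonzero remainder: (465/16)b − 465/4. Dividing through by 465/16 gives the monic gcd b − 4.

b − 4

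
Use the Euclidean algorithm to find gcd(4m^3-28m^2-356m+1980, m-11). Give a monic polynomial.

Euclidean algorithm in ℚ[m]:
  4m^3-28m^2-356m+1980 = (4m^2+16m-180)(m-11) + (0)
The last nonzero remainder m-11 is already monic.

m-11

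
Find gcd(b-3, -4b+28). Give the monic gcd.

1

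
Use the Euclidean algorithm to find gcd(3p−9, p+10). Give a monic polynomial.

1

By polynomial division,
  3p−9 = (3)(p+10) + (−39)
  p+10 = (−(1/39)p−10/39)(−39) + (0)
The last nonzero remainder is the constant −39, so the polynomials are coprime and gcd = 1.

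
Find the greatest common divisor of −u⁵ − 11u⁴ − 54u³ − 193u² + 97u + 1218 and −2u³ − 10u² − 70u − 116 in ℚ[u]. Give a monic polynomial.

Euclidean algorithm in ℚ[u]:
  −u⁵ − 11u⁴ − 54u³ − 193u² + 97u + 1218 = ((1/2)u² + 3u − 11/2)(−2u³ − 10u² − 70u − 116) + (20u² + 60u + 580)
  −2u³ − 10u² − 70u − 116 = (−(1/10)u − 1/5)(20u² + 60u + 580) + (0)
Last nonzero remainder: 20u² + 60u + 580. Dividing through by 20 gives the monic gcd u² + 3u + 29.

u² + 3u + 29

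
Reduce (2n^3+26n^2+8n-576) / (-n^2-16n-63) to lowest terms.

(-2n^2-8n+64)/(n+7)

By polynomial division,
  2n^3+26n^2+8n-576 = (-2n+6)(-n^2-16n-63) + (-22n-198)
  -n^2-16n-63 = ((1/22)n+7/22)(-22n-198) + (0)
Last nonzero remainder: -22n-198. Dividing through by -22 gives the monic gcd n+9.
Cancel n+9 from numerator and denominator to get the reduced form.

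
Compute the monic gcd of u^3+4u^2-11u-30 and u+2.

u+2

Euclidean algorithm in ℚ[u]:
  u^3+4u^2-11u-30 = (u^2+2u-15)(u+2) + (0)
The last nonzero remainder u+2 is already monic.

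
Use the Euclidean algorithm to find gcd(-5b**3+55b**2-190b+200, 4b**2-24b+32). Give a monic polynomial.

Apply the Euclidean algorithm:
  -5b**3+55b**2-190b+200 = (-(5/4)b+25/4)(4b**2-24b+32) + (0)
Last nonzero remainder: 4b**2-24b+32. Dividing through by 4 gives the monic gcd b**2-6b+8.

b**2-6b+8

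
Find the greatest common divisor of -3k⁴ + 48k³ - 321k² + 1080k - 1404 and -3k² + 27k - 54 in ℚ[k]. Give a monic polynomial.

k² - 9k + 18

Euclidean algorithm in ℚ[k]:
  -3k⁴ + 48k³ - 321k² + 1080k - 1404 = (k² - 7k + 26)(-3k² + 27k - 54) + (0)
Last nonzero remainder: -3k² + 27k - 54. Dividing through by -3 gives the monic gcd k² - 9k + 18.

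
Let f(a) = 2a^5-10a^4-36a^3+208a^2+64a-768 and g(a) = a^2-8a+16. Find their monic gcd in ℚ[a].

Euclidean algorithm in ℚ[a]:
  2a^5-10a^4-36a^3+208a^2+64a-768 = (2a^3+6a^2-20a-48)(a^2-8a+16) + (0)
The last nonzero remainder a^2-8a+16 is already monic.

a^2-8a+16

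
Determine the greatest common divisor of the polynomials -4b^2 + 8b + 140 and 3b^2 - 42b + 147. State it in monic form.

b - 7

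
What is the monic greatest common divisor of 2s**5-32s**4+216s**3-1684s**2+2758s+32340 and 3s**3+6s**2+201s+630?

s**3+2s**2+67s+210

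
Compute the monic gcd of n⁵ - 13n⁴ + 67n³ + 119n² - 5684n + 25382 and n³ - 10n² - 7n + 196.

n² - 14n + 49

Apply the Euclidean algorithm:
  n⁵ - 13n⁴ + 67n³ + 119n² - 5684n + 25382 = (n² - 3n + 44)(n³ - 10n² - 7n + 196) + (342n² - 4788n + 16758)
  n³ - 10n² - 7n + 196 = ((1/342)n + 2/171)(342n² - 4788n + 16758) + (0)
Last nonzero remainder: 342n² - 4788n + 16758. Dividing through by 342 gives the monic gcd n² - 14n + 49.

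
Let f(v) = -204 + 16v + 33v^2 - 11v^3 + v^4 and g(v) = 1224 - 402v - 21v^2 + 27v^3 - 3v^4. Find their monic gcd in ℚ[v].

Euclidean algorithm in ℚ[v]:
  v^4 - 11v^3 + 33v^2 + 16v - 204 = (-1/3)(-3v^4 + 27v^3 - 21v^2 - 402v + 1224) + (-2v^3 + 26v^2 - 118v + 204)
  -3v^4 + 27v^3 - 21v^2 - 402v + 1224 = ((3/2)v + 6)(-2v^3 + 26v^2 - 118v + 204) + (0)
Last nonzero remainder: -2v^3 + 26v^2 - 118v + 204. Dividing through by -2 gives the monic gcd v^3 - 13v^2 + 59v - 102.

-102 + 59v - 13v^2 + v^3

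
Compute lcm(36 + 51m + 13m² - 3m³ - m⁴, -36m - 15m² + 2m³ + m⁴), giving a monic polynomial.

Euclidean algorithm in ℚ[m]:
  -m⁴ - 3m³ + 13m² + 51m + 36 = (-1)(m⁴ + 2m³ - 15m² - 36m) + (-m³ - 2m² + 15m + 36)
  m⁴ + 2m³ - 15m² - 36m = (-m)(-m³ - 2m² + 15m + 36) + (0)
Last nonzero remainder: -m³ - 2m² + 15m + 36. Dividing through by -1 gives the monic gcd m³ + 2m² - 15m - 36.
Then lcm(f, g) = f·g / gcd(f, g); expanding and making the result monic gives the answer.

-36m - 51m² - 13m³ + 3m⁴ + m⁵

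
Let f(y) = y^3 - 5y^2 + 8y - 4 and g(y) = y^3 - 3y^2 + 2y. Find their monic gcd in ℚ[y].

Repeated division with remainder:
  y^3 - 5y^2 + 8y - 4 = (y^3 - 3y^2 + 2y) + (-2y^2 + 6y - 4)
  y^3 - 3y^2 + 2y = (-(1/2)y)(-2y^2 + 6y - 4) + (0)
Last nonzero remainder: -2y^2 + 6y - 4. Dividing through by -2 gives the monic gcd y^2 - 3y + 2.

y^2 - 3y + 2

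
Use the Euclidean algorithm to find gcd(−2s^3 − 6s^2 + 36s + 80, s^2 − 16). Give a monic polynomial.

s − 4

Apply the Euclidean algorithm:
  −2s^3 − 6s^2 + 36s + 80 = (−2s − 6)(s^2 − 16) + (4s − 16)
  s^2 − 16 = ((1/4)s + 1)(4s − 16) + (0)
Last nonzero remainder: 4s − 16. Dividing through by 4 gives the monic gcd s − 4.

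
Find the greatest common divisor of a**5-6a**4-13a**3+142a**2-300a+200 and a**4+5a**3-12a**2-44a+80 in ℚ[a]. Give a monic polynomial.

a**3+a**2-16a+20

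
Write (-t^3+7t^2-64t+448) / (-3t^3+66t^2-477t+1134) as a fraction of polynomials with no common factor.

(t^2+64)/(3t^2-45t+162)

By polynomial division,
  -t^3+7t^2-64t+448 = (1/3)(-3t^3+66t^2-477t+1134) + (-15t^2+95t+70)
  -3t^3+66t^2-477t+1134 = ((1/5)t-47/15)(-15t^2+95t+70) + (-(580/3)t+4060/3)
  -15t^2+95t+70 = ((9/116)t+3/58)(-(580/3)t+4060/3) + (0)
Last nonzero remainder: -(580/3)t+4060/3. Dividing through by -580/3 gives the monic gcd t-7.
Cancel t-7 from numerator and denominator to get the reduced form.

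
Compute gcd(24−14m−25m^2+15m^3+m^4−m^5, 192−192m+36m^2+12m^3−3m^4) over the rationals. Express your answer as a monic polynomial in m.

−8+2m+m^2

Repeated division with remainder:
  −m^5+m^4+15m^3−25m^2−14m+24 = ((1/3)m+1)(−3m^4+12m^3+36m^2−192m+192) + (−9m^3+3m^2+114m−168)
  −3m^4+12m^3+36m^2−192m+192 = ((1/3)m−11/9)(−9m^3+3m^2+114m−168) + ((5/3)m^2+(10/3)m−40/3)
  −9m^3+3m^2+114m−168 = (−(27/5)m+63/5)((5/3)m^2+(10/3)m−40/3) + (0)
Last nonzero remainder: (5/3)m^2+(10/3)m−40/3. Dividing through by 5/3 gives the monic gcd m^2+2m−8.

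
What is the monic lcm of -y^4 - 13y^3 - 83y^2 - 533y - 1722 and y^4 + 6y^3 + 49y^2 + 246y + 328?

y^6 + 19y^5 + 169y^4 + 1135y^3 + 5584y^2 + 14596y + 13776

Apply the Euclidean algorithm:
  -y^4 - 13y^3 - 83y^2 - 533y - 1722 = (-1)(y^4 + 6y^3 + 49y^2 + 246y + 328) + (-7y^3 - 34y^2 - 287y - 1394)
  y^4 + 6y^3 + 49y^2 + 246y + 328 = (-(1/7)y - 8/49)(-7y^3 - 34y^2 - 287y - 1394) + ((120/49)y^2 + 4920/49)
  -7y^3 - 34y^2 - 287y - 1394 = (-(343/120)y - 833/60)((120/49)y^2 + 4920/49) + (0)
Last nonzero remainder: (120/49)y^2 + 4920/49. Dividing through by 120/49 gives the monic gcd y^2 + 41.
Then lcm(f, g) = f·g / gcd(f, g); expanding and making the result monic gives the answer.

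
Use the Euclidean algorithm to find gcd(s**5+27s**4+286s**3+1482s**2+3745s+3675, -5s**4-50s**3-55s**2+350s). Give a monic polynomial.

Repeated division with remainder:
  s**5+27s**4+286s**3+1482s**2+3745s+3675 = (-(1/5)s-17/5)(-5s**4-50s**3-55s**2+350s) + (105s**3+1365s**2+4935s+3675)
  -5s**4-50s**3-55s**2+350s = (-(1/21)s+1/7)(105s**3+1365s**2+4935s+3675) + (-15s**2-180s-525)
  105s**3+1365s**2+4935s+3675 = (-7s-7)(-15s**2-180s-525) + (0)
Last nonzero remainder: -15s**2-180s-525. Dividing through by -15 gives the monic gcd s**2+12s+35.

s**2+12s+35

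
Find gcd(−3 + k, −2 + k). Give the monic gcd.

1

Repeated division with remainder:
  k − 3 = (k − 2) + (−1)
  k − 2 = (−k + 2)(−1) + (0)
The last nonzero remainder is the constant −1, so the polynomials are coprime and gcd = 1.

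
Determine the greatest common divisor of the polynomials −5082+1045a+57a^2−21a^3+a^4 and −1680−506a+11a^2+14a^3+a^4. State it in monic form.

Repeated division with remainder:
  a^4−21a^3+57a^2+1045a−5082 = (a^4+14a^3+11a^2−506a−1680) + (−35a^3+46a^2+1551a−3402)
  a^4+14a^3+11a^2−506a−1680 = (−(1/35)a−536/1225)(−35a^3+46a^2+1551a−3402) + ((92416/1225)a^2+(92416/1225)a−554496/175)
  −35a^3+46a^2+1551a−3402 = (−(42875/92416)a+99225/92416)((92416/1225)a^2+(92416/1225)a−554496/175) + (0)
Last nonzero remainder: (92416/1225)a^2+(92416/1225)a−554496/175. Dividing through by 92416/1225 gives the monic gcd a^2+a−42.

−42+a+a^2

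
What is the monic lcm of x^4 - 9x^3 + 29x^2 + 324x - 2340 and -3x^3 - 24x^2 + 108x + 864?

x^5 - x^4 - 43x^3 + 556x^2 + 252x - 18720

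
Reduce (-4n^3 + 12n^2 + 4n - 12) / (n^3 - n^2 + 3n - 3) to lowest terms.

Apply the Euclidean algorithm:
  -4n^3 + 12n^2 + 4n - 12 = (-4)(n^3 - n^2 + 3n - 3) + (8n^2 + 16n - 24)
  n^3 - n^2 + 3n - 3 = ((1/8)n - 3/8)(8n^2 + 16n - 24) + (12n - 12)
  8n^2 + 16n - 24 = ((2/3)n + 2)(12n - 12) + (0)
Last nonzero remainder: 12n - 12. Dividing through by 12 gives the monic gcd n - 1.
Cancel n - 1 from numerator and denominator to get the reduced form.

(-4n^2 + 8n + 12)/(n^2 + 3)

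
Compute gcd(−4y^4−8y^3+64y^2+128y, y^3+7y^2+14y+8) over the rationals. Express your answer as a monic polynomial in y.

Apply the Euclidean algorithm:
  −4y^4−8y^3+64y^2+128y = (−4y+20)(y^3+7y^2+14y+8) + (−20y^2−120y−160)
  y^3+7y^2+14y+8 = (−(1/20)y−1/20)(−20y^2−120y−160) + (0)
Last nonzero remainder: −20y^2−120y−160. Dividing through by −20 gives the monic gcd y^2+6y+8.

y^2+6y+8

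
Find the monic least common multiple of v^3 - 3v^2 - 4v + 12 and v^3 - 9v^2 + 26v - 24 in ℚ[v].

v^4 - 7v^3 + 8v^2 + 28v - 48

Apply the Euclidean algorithm:
  v^3 - 3v^2 - 4v + 12 = (v^3 - 9v^2 + 26v - 24) + (6v^2 - 30v + 36)
  v^3 - 9v^2 + 26v - 24 = ((1/6)v - 2/3)(6v^2 - 30v + 36) + (0)
Last nonzero remainder: 6v^2 - 30v + 36. Dividing through by 6 gives the monic gcd v^2 - 5v + 6.
Then lcm(f, g) = f·g / gcd(f, g); expanding and making the result monic gives the answer.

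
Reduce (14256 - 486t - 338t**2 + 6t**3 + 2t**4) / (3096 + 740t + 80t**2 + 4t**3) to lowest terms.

By polynomial division,
  2t**4 + 6t**3 - 338t**2 - 486t + 14256 = ((1/2)t - 17/2)(4t**3 + 80t**2 + 740t + 3096) + (-28t**2 + 4256t + 40572)
  4t**3 + 80t**2 + 740t + 3096 = (-(1/7)t - 172/7)(-28t**2 + 4256t + 40572) + (111112t + 1000008)
  -28t**2 + 4256t + 40572 = (-(7/27778)t + 1127/27778)(111112t + 1000008) + (0)
Last nonzero remainder: 111112t + 1000008. Dividing through by 111112 gives the monic gcd t + 9.
Cancel t + 9 from numerator and denominator to get the reduced form.

(792 - 115t - 6t**2 + t**3)/(172 + 22t + 2t**2)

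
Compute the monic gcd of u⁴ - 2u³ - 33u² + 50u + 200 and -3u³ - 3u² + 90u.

u - 5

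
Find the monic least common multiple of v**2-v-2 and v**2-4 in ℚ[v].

v**3+v**2-4v-4

Apply the Euclidean algorithm:
  v**2-v-2 = (v**2-4) + (-v+2)
  v**2-4 = (-v-2)(-v+2) + (0)
Last nonzero remainder: -v+2. Dividing through by -1 gives the monic gcd v-2.
Then lcm(f, g) = f·g / gcd(f, g); expanding and making the result monic gives the answer.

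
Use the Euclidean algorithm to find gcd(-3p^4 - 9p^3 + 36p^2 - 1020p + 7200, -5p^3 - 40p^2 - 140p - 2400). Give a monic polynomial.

p^3 + 8p^2 + 28p + 480

Euclidean algorithm in ℚ[p]:
  -3p^4 - 9p^3 + 36p^2 - 1020p + 7200 = ((3/5)p - 3)(-5p^3 - 40p^2 - 140p - 2400) + (0)
Last nonzero remainder: -5p^3 - 40p^2 - 140p - 2400. Dividing through by -5 gives the monic gcd p^3 + 8p^2 + 28p + 480.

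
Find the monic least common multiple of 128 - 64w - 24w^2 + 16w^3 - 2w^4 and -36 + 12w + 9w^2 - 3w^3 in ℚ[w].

Apply the Euclidean algorithm:
  -2w^4 + 16w^3 - 24w^2 - 64w + 128 = ((2/3)w - 10/3)(-3w^3 + 9w^2 + 12w - 36) + (-2w^2 + 8)
  -3w^3 + 9w^2 + 12w - 36 = ((3/2)w - 9/2)(-2w^2 + 8) + (0)
Last nonzero remainder: -2w^2 + 8. Dividing through by -2 gives the monic gcd w^2 - 4.
Then lcm(f, g) = f·g / gcd(f, g); expanding and making the result monic gives the answer.

192 - 160w - 4w^2 + 36w^3 - 11w^4 + w^5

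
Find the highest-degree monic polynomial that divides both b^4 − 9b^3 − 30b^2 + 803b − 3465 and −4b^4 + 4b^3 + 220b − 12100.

b^2 − 11b + 55

Repeated division with remainder:
  b^4 − 9b^3 − 30b^2 + 803b − 3465 = (−1/4)(−4b^4 + 4b^3 + 220b − 12100) + (−8b^3 − 30b^2 + 858b − 6490)
  −4b^4 + 4b^3 + 220b − 12100 = ((1/2)b − 19/8)(−8b^3 − 30b^2 + 858b − 6490) + (−(2001/4)b^2 + (22011/4)b − 110055/4)
  −8b^3 − 30b^2 + 858b − 6490 = ((32/2001)b + 472/2001)(−(2001/4)b^2 + (22011/4)b − 110055/4) + (0)
Last nonzero remainder: −(2001/4)b^2 + (22011/4)b − 110055/4. Dividing through by −2001/4 gives the monic gcd b^2 − 11b + 55.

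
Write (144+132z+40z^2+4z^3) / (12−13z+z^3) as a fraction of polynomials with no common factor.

(36+24z+4z^2)/(3−4z+z^2)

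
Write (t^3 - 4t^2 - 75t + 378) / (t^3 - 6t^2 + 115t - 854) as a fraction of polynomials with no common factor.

Apply the Euclidean algorithm:
  t^3 - 4t^2 - 75t + 378 = (t^3 - 6t^2 + 115t - 854) + (2t^2 - 190t + 1232)
  t^3 - 6t^2 + 115t - 854 = ((1/2)t + 89/2)(2t^2 - 190t + 1232) + (7954t - 55678)
  2t^2 - 190t + 1232 = ((1/3977)t - 88/3977)(7954t - 55678) + (0)
Last nonzero remainder: 7954t - 55678. Dividing through by 7954 gives the monic gcd t - 7.
Cancel t - 7 from numerator and denominator to get the reduced form.

(t^2 + 3t - 54)/(t^2 + t + 122)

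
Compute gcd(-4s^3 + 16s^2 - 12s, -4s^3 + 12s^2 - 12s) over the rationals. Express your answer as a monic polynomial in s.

By polynomial division,
  -4s^3 + 16s^2 - 12s = (-4s^3 + 12s^2 - 12s) + (4s^2)
  -4s^3 + 12s^2 - 12s = (-s + 3)(4s^2) + (-12s)
  4s^2 = (-(1/3)s)(-12s) + (0)
Last nonzero remainder: -12s. Dividing through by -12 gives the monic gcd s.

s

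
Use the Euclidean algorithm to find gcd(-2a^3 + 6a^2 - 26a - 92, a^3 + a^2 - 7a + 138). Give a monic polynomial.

a^2 - 5a + 23

Euclidean algorithm in ℚ[a]:
  -2a^3 + 6a^2 - 26a - 92 = (-2)(a^3 + a^2 - 7a + 138) + (8a^2 - 40a + 184)
  a^3 + a^2 - 7a + 138 = ((1/8)a + 3/4)(8a^2 - 40a + 184) + (0)
Last nonzero remainder: 8a^2 - 40a + 184. Dividing through by 8 gives the monic gcd a^2 - 5a + 23.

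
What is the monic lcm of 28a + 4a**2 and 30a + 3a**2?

Repeated division with remainder:
  4a**2 + 28a = (4/3)(3a**2 + 30a) + (−12a)
  3a**2 + 30a = (−(1/4)a − 5/2)(−12a) + (0)
Last nonzero remainder: −12a. Dividing through by −12 gives the monic gcd a.
Then lcm(f, g) = f·g / gcd(f, g); expanding and making the result monic gives the answer.

70a + 17a**2 + a**3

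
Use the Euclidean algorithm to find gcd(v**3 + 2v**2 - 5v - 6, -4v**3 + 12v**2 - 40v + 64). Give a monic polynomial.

By polynomial division,
  v**3 + 2v**2 - 5v - 6 = (-1/4)(-4v**3 + 12v**2 - 40v + 64) + (5v**2 - 15v + 10)
  -4v**3 + 12v**2 - 40v + 64 = (-(4/5)v)(5v**2 - 15v + 10) + (-32v + 64)
  5v**2 - 15v + 10 = (-(5/32)v + 5/32)(-32v + 64) + (0)
Last nonzero remainder: -32v + 64. Dividing through by -32 gives the monic gcd v - 2.

v - 2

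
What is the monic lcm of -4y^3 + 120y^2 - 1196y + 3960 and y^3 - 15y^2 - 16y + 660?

Repeated division with remainder:
  -4y^3 + 120y^2 - 1196y + 3960 = (-4)(y^3 - 15y^2 - 16y + 660) + (60y^2 - 1260y + 6600)
  y^3 - 15y^2 - 16y + 660 = ((1/60)y + 1/10)(60y^2 - 1260y + 6600) + (0)
Last nonzero remainder: 60y^2 - 1260y + 6600. Dividing through by 60 gives the monic gcd y^2 - 21y + 110.
Then lcm(f, g) = f·g / gcd(f, g); expanding and making the result monic gives the answer.

y^4 - 24y^3 + 119y^2 + 804y - 5940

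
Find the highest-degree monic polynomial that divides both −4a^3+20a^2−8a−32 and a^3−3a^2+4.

a^2−a−2

By polynomial division,
  −4a^3+20a^2−8a−32 = (−4)(a^3−3a^2+4) + (8a^2−8a−16)
  a^3−3a^2+4 = ((1/8)a−1/4)(8a^2−8a−16) + (0)
Last nonzero remainder: 8a^2−8a−16. Dividing through by 8 gives the monic gcd a^2−a−2.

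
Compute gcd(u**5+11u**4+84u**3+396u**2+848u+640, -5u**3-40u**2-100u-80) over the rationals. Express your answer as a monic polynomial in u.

u**3+8u**2+20u+16

Euclidean algorithm in ℚ[u]:
  u**5+11u**4+84u**3+396u**2+848u+640 = (-(1/5)u**2-(3/5)u-8)(-5u**3-40u**2-100u-80) + (0)
Last nonzero remainder: -5u**3-40u**2-100u-80. Dividing through by -5 gives the monic gcd u**3+8u**2+20u+16.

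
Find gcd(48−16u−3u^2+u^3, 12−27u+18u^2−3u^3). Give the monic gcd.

−4+u

By polynomial division,
  u^3−3u^2−16u+48 = (−1/3)(−3u^3+18u^2−27u+12) + (3u^2−25u+52)
  −3u^3+18u^2−27u+12 = (−u−7/3)(3u^2−25u+52) + (−(100/3)u+400/3)
  3u^2−25u+52 = (−(9/100)u+39/100)(−(100/3)u+400/3) + (0)
Last nonzero remainder: −(100/3)u+400/3. Dividing through by −100/3 gives the monic gcd u−4.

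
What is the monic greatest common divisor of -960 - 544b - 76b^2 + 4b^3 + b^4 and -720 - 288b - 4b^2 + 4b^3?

By polynomial division,
  b^4 + 4b^3 - 76b^2 - 544b - 960 = ((1/4)b + 5/4)(4b^3 - 4b^2 - 288b - 720) + (b^2 - 4b - 60)
  4b^3 - 4b^2 - 288b - 720 = (4b + 12)(b^2 - 4b - 60) + (0)
The last nonzero remainder b^2 - 4b - 60 is already monic.

-60 - 4b + b^2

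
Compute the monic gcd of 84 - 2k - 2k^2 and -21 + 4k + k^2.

By polynomial division,
  -2k^2 - 2k + 84 = (-2)(k^2 + 4k - 21) + (6k + 42)
  k^2 + 4k - 21 = ((1/6)k - 1/2)(6k + 42) + (0)
Last nonzero remainder: 6k + 42. Dividing through by 6 gives the monic gcd k + 7.

7 + k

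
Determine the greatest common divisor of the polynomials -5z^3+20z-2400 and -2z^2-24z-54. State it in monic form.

By polynomial division,
  -5z^3+20z-2400 = ((5/2)z-30)(-2z^2-24z-54) + (-565z-4020)
  -2z^2-24z-54 = ((2/565)z+1104/63845)(-565z-4020) + (198090/12769)
  -565z-4020 = (-(1442897/39618)z-1711046/6603)(198090/12769) + (0)
The last nonzero remainder is the constant 198090/12769, so the polynomials are coprime and gcd = 1.

1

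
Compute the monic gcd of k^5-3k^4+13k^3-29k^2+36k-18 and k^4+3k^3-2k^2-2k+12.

k^2-2k+2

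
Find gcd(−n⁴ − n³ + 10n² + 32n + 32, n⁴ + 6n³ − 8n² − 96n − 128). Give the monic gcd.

n² − 2n − 8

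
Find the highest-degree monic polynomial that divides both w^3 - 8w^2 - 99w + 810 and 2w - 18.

w - 9

Euclidean algorithm in ℚ[w]:
  w^3 - 8w^2 - 99w + 810 = ((1/2)w^2 + (1/2)w - 45)(2w - 18) + (0)
Last nonzero remainder: 2w - 18. Dividing through by 2 gives the monic gcd w - 9.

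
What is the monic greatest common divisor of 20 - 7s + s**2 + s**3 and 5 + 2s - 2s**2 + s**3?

5 - 3s + s**2

Repeated division with remainder:
  s**3 + s**2 - 7s + 20 = (s**3 - 2s**2 + 2s + 5) + (3s**2 - 9s + 15)
  s**3 - 2s**2 + 2s + 5 = ((1/3)s + 1/3)(3s**2 - 9s + 15) + (0)
Last nonzero remainder: 3s**2 - 9s + 15. Dividing through by 3 gives the monic gcd s**2 - 3s + 5.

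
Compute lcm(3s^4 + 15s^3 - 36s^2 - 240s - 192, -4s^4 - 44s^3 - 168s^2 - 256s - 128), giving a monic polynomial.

Repeated division with remainder:
  3s^4 + 15s^3 - 36s^2 - 240s - 192 = (-3/4)(-4s^4 - 44s^3 - 168s^2 - 256s - 128) + (-18s^3 - 162s^2 - 432s - 288)
  -4s^4 - 44s^3 - 168s^2 - 256s - 128 = ((2/9)s + 4/9)(-18s^3 - 162s^2 - 432s - 288) + (0)
Last nonzero remainder: -18s^3 - 162s^2 - 432s - 288. Dividing through by -18 gives the monic gcd s^3 + 9s^2 + 24s + 16.
Then lcm(f, g) = f·g / gcd(f, g); expanding and making the result monic gives the answer.

s^5 + 7s^4 - 2s^3 - 104s^2 - 224s - 128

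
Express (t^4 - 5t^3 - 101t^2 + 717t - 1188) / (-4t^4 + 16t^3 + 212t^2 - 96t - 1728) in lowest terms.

(-t^2 - 7t + 44)/(4t^2 + 32t + 64)

Repeated division with remainder:
  t^4 - 5t^3 - 101t^2 + 717t - 1188 = (-1/4)(-4t^4 + 16t^3 + 212t^2 - 96t - 1728) + (-t^3 - 48t^2 + 693t - 1620)
  -4t^4 + 16t^3 + 212t^2 - 96t - 1728 = (4t - 208)(-t^3 - 48t^2 + 693t - 1620) + (-12544t^2 + 150528t - 338688)
  -t^3 - 48t^2 + 693t - 1620 = ((1/12544)t + 15/3136)(-12544t^2 + 150528t - 338688) + (0)
Last nonzero remainder: -12544t^2 + 150528t - 338688. Dividing through by -12544 gives the monic gcd t^2 - 12t + 27.
Cancel t^2 - 12t + 27 from numerator and denominator to get the reduced form.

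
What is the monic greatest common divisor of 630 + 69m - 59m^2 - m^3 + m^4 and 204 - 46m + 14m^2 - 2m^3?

-6 + m

By polynomial division,
  m^4 - m^3 - 59m^2 + 69m + 630 = (-(1/2)m - 3)(-2m^3 + 14m^2 - 46m + 204) + (-40m^2 + 33m + 1242)
  -2m^3 + 14m^2 - 46m + 204 = ((1/20)m - 247/800)(-40m^2 + 33m + 1242) + (-(78329/800)m + 234987/400)
  -40m^2 + 33m + 1242 = ((32000/78329)m + 165600/78329)(-(78329/800)m + 234987/400) + (0)
Last nonzero remainder: -(78329/800)m + 234987/400. Dividing through by -78329/800 gives the monic gcd m - 6.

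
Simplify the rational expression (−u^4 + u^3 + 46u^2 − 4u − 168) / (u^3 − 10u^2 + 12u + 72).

(−u^3 + 3u^2 + 40u − 84)/(u^2 − 12u + 36)

Euclidean algorithm in ℚ[u]:
  −u^4 + u^3 + 46u^2 − 4u − 168 = (−u − 9)(u^3 − 10u^2 + 12u + 72) + (−32u^2 + 176u + 480)
  u^3 − 10u^2 + 12u + 72 = (−(1/32)u + 9/64)(−32u^2 + 176u + 480) + ((9/4)u + 9/2)
  −32u^2 + 176u + 480 = (−(128/9)u + 320/3)((9/4)u + 9/2) + (0)
Last nonzero remainder: (9/4)u + 9/2. Dividing through by 9/4 gives the monic gcd u + 2.
Cancel u + 2 from numerator and denominator to get the reduced form.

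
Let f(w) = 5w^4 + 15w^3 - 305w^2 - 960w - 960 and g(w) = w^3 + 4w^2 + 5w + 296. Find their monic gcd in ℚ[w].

w + 8

By polynomial division,
  5w^4 + 15w^3 - 305w^2 - 960w - 960 = (5w - 5)(w^3 + 4w^2 + 5w + 296) + (-310w^2 - 2415w + 520)
  w^3 + 4w^2 + 5w + 296 = (-(1/310)w + 47/3844)(-310w^2 - 2415w + 520) + ((139173/3844)w + 278346/961)
  -310w^2 - 2415w + 520 = (-(1191640/139173)w + 249860/139173)((139173/3844)w + 278346/961) + (0)
Last nonzero remainder: (139173/3844)w + 278346/961. Dividing through by 139173/3844 gives the monic gcd w + 8.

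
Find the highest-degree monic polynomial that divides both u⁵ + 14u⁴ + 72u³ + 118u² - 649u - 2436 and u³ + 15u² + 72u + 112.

u² + 11u + 28

Euclidean algorithm in ℚ[u]:
  u⁵ + 14u⁴ + 72u³ + 118u² - 649u - 2436 = (u² - u + 15)(u³ + 15u² + 72u + 112) + (-147u² - 1617u - 4116)
  u³ + 15u² + 72u + 112 = (-(1/147)u - 4/147)(-147u² - 1617u - 4116) + (0)
Last nonzero remainder: -147u² - 1617u - 4116. Dividing through by -147 gives the monic gcd u² + 11u + 28.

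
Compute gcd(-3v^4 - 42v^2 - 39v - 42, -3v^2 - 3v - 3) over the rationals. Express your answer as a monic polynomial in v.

v^2 + v + 1

Apply the Euclidean algorithm:
  -3v^4 - 42v^2 - 39v - 42 = (v^2 - v + 14)(-3v^2 - 3v - 3) + (0)
Last nonzero remainder: -3v^2 - 3v - 3. Dividing through by -3 gives the monic gcd v^2 + v + 1.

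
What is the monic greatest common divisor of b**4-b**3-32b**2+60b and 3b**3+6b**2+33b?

Apply the Euclidean algorithm:
  b**4-b**3-32b**2+60b = ((1/3)b-1)(3b**3+6b**2+33b) + (-37b**2+93b)
  3b**3+6b**2+33b = (-(3/37)b-501/1369)(-37b**2+93b) + ((91770/1369)b)
  -37b**2+93b = (-(50653/91770)b+42439/30590)((91770/1369)b) + (0)
Last nonzero remainder: (91770/1369)b. Dividing through by 91770/1369 gives the monic gcd b.

b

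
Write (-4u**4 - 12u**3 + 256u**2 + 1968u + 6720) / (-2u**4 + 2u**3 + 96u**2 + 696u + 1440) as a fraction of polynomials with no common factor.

(2u + 14)/(u + 3)

Repeated division with remainder:
  -4u**4 - 12u**3 + 256u**2 + 1968u + 6720 = (2)(-2u**4 + 2u**3 + 96u**2 + 696u + 1440) + (-16u**3 + 64u**2 + 576u + 3840)
  -2u**4 + 2u**3 + 96u**2 + 696u + 1440 = ((1/8)u + 3/8)(-16u**3 + 64u**2 + 576u + 3840) + (0)
Last nonzero remainder: -16u**3 + 64u**2 + 576u + 3840. Dividing through by -16 gives the monic gcd u**3 - 4u**2 - 36u - 240.
Cancel u**3 - 4u**2 - 36u - 240 from numerator and denominator to get the reduced form.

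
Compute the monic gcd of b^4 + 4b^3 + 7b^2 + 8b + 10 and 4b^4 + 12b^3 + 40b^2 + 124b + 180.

Euclidean algorithm in ℚ[b]:
  b^4 + 4b^3 + 7b^2 + 8b + 10 = (1/4)(4b^4 + 12b^3 + 40b^2 + 124b + 180) + (b^3 − 3b^2 − 23b − 35)
  4b^4 + 12b^3 + 40b^2 + 124b + 180 = (4b + 24)(b^3 − 3b^2 − 23b − 35) + (204b^2 + 816b + 1020)
  b^3 − 3b^2 − 23b − 35 = ((1/204)b − 7/204)(204b^2 + 816b + 1020) + (0)
Last nonzero remainder: 204b^2 + 816b + 1020. Dividing through by 204 gives the monic gcd b^2 + 4b + 5.

b^2 + 4b + 5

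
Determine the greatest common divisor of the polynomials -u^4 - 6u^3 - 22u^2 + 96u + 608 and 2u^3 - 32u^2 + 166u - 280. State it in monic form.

By polynomial division,
  -u^4 - 6u^3 - 22u^2 + 96u + 608 = (-(1/2)u - 11)(2u^3 - 32u^2 + 166u - 280) + (-291u^2 + 1782u - 2472)
  2u^3 - 32u^2 + 166u - 280 = (-(2/291)u + 1916/28227)(-291u^2 + 1782u - 2472) + ((263934/9409)u - 1055736/9409)
  -291u^2 + 1782u - 2472 = (-(912673/87978)u + 969127/43989)((263934/9409)u - 1055736/9409) + (0)
Last nonzero remainder: (263934/9409)u - 1055736/9409. Dividing through by 263934/9409 gives the monic gcd u - 4.

u - 4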